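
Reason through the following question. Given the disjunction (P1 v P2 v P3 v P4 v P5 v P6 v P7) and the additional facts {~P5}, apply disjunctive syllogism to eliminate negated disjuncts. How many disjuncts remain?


Original disjuncts (7): P1, P2, P3, P4, P5, P6, P7
Negated (eliminate): ~P5
Remaining disjuncts: P1, P2, P3, P4, P6, P7
Count = 7 - 1 = 6

6


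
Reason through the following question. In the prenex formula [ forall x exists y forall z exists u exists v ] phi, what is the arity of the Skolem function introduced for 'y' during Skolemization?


Quantifier prefix: forall x exists y forall z exists u exists v
'y' is existentially quantified at position 2.
Universal variables preceding it: x
Skolem function arity = 1

1


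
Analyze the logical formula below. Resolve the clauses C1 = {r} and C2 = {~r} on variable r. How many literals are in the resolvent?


Remove r from C1 and ~r from C2.
C1 remainder: {}
C2 remainder: {}
Union (resolvent): {} (empty clause)
Resolvent has 0 literal(s).

0


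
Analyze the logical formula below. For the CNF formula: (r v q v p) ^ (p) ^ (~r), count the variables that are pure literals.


Check each variable for pure literal status:
p: pure positive
q: pure positive
r: mixed (not pure)
Pure literal count = 2

2


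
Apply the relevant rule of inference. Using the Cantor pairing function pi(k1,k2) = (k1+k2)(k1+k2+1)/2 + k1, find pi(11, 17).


k1 + k2 = 28
(k1+k2)(k1+k2+1)/2 = 28 * 29 / 2 = 406
pi = 406 + 11 = 417

417


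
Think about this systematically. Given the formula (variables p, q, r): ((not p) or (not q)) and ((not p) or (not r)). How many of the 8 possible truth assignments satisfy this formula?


Evaluate all 8 assignments for p, q, r:
p=0, q=0, r=0: 1
p=0, q=0, r=1: 1
p=0, q=1, r=0: 1
p=0, q=1, r=1: 1
p=1, q=0, r=0: 1
p=1, q=0, r=1: 0
p=1, q=1, r=0: 0
p=1, q=1, r=1: 0
Satisfying count = 5

5


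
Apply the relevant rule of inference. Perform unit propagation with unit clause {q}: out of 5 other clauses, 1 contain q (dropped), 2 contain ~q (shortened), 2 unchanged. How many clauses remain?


Satisfied (removed): 1
Shortened (remain): 2
Unchanged (remain): 2
Remaining = 2 + 2 = 4

4


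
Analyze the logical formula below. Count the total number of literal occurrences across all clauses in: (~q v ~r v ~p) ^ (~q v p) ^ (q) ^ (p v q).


Counting literals in each clause:
Clause 1: 3 literal(s)
Clause 2: 2 literal(s)
Clause 3: 1 literal(s)
Clause 4: 2 literal(s)
Total = 8

8


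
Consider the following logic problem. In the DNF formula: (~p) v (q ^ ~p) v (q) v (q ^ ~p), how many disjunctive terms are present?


A DNF formula is a disjunction of terms (conjunctions).
Terms are separated by v.
Counting the disjuncts: 4 terms.

4


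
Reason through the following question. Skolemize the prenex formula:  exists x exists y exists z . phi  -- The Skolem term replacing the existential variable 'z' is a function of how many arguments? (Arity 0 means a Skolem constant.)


Quantifier prefix: exists x exists y exists z
'z' is existentially quantified at position 3.
No universal quantifiers precede it.
Skolem function arity = 0 (a Skolem constant)

0


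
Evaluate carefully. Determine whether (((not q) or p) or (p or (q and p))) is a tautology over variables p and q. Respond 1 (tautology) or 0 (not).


Check all 4 assignments:
p=0, q=0: 1
p=0, q=1: 0
p=1, q=0: 1
p=1, q=1: 1
Satisfying count = 3/4.
Tautology iff count = 4: no.

0


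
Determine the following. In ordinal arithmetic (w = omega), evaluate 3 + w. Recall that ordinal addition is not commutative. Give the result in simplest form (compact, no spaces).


Compute 3 + w.
Ordinal + is associative but NOT commutative; for finite n>0, n + w = w but w + n stays w+n.
Any finite left addend is absorbed by w on the right: 3 + w = w.
Result = w

w


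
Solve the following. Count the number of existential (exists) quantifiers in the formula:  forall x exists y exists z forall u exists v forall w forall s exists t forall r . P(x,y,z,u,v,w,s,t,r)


Quantifier prefix: forall x exists y exists z forall u exists v forall w forall s exists t forall r
Mark each quantifier type:
  U E E U E U U E U
Universal count = 5, Existential count = 4
Asked for existential (exists) quantifiers: 4

4


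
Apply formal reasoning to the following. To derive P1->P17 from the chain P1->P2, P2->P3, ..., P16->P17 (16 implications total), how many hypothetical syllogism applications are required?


With 16 implications in a chain connecting 17 propositions:
P1->P2, P2->P3, ..., P16->P17
Steps needed = (number of implications) - 1 = 16 - 1 = 15

15


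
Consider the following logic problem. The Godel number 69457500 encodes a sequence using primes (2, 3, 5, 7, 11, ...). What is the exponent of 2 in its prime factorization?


Factorize 69457500 by dividing by 2 repeatedly.
Division steps: 2 divides 69457500 exactly 2 time(s).
Exponent of 2 = 2

2


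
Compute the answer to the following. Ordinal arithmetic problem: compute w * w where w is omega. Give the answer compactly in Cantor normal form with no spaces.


Compute w * w.
Ordinal * is associative and left-distributive over +, but NOT commutative; for finite n>1, n*w = w but w*n stays w*n.
w * w = w^2 by definition.
Result = w^2

w^2


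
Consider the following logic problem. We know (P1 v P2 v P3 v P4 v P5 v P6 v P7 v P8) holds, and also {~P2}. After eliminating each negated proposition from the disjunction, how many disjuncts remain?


Original disjuncts (8): P1, P2, P3, P4, P5, P6, P7, P8
Negated (eliminate): ~P2
Remaining disjuncts: P1, P3, P4, P5, P6, P7, P8
Count = 8 - 1 = 7

7


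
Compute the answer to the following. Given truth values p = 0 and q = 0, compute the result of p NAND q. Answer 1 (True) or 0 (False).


p = 0, q = 0
Operation: p NAND q
Evaluate: 0 NAND 0 = 1

1


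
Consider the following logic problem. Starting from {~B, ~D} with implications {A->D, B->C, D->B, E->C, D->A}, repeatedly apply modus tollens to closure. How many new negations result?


Initial negated facts: {~B, ~D}
Apply modus tollens to closure:
  ~D and A->D  =>  ~A
Final negated: {~A, ~B, ~D}
New negations: {~A}
Count = 1

1


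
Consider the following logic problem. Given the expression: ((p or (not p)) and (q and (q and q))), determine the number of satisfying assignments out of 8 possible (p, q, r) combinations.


Check all 8 assignments:
p=0, q=0, r=0: 0
p=0, q=0, r=1: 0
p=0, q=1, r=0: 1
p=0, q=1, r=1: 1
p=1, q=0, r=0: 0
p=1, q=0, r=1: 0
p=1, q=1, r=0: 1
p=1, q=1, r=1: 1
Count of True = 4

4


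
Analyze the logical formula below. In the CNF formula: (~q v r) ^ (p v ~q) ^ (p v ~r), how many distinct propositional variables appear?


Identify each variable that appears in the formula.
Variables found: p, q, r
Count = 3

3


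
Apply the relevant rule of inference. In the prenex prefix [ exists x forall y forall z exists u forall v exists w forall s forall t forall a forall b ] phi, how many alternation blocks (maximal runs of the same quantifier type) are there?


Quantifier-type sequence: E A A E A E A A A A  (A=forall, E=exists)
Group into maximal same-type runs:
  Ex1 | Ax2 | Ex1 | Ax1 | Ex1 | Ax4
Number of blocks = 6

6


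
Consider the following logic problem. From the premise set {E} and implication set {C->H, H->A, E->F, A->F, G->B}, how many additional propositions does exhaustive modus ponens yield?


Initial facts: {E}
Apply modus ponens to closure:
  E and E->F  =>  F
Final known: {E, F}
New propositions: {F}
Count = 1

1


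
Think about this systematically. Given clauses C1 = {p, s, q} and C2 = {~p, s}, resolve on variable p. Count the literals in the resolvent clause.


Remove p from C1 and ~p from C2.
C1 remainder: {s, q}
C2 remainder: {s}
Union (resolvent): {q, s}
Resolvent has 2 literal(s).

2


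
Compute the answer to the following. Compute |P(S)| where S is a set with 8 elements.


The power set of a set with n elements has 2^n elements.
|P(S)| = 2^8 = 256

256


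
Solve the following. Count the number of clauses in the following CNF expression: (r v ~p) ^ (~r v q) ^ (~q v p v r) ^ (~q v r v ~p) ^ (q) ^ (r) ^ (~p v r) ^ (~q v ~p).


A CNF formula is a conjunction of clauses.
Clauses are separated by ^.
Counting the conjuncts: 8 clauses.

8


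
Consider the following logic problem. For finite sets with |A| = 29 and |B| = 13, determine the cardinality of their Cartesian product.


The Cartesian product A x B contains all ordered pairs (a, b).
|A x B| = |A| * |B| = 29 * 13 = 377

377


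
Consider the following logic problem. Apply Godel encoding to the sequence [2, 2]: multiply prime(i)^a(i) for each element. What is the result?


Encode each element as an exponent of the corresponding prime:
  2^2 = 4
  3^2 = 9
Product = 4 * 9 = 36

36


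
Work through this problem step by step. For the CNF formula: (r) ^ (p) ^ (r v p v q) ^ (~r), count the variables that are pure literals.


Check each variable for pure literal status:
p: pure positive
q: pure positive
r: mixed (not pure)
Pure literal count = 2

2


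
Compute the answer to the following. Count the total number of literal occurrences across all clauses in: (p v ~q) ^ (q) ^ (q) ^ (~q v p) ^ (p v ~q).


Counting literals in each clause:
Clause 1: 2 literal(s)
Clause 2: 1 literal(s)
Clause 3: 1 literal(s)
Clause 4: 2 literal(s)
Clause 5: 2 literal(s)
Total = 8

8


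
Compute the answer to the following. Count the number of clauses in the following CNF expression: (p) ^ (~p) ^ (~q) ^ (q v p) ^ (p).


A CNF formula is a conjunction of clauses.
Clauses are separated by ^.
Counting the conjuncts: 5 clauses.

5


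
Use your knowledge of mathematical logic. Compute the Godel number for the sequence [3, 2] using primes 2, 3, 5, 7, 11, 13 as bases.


Encode each element as an exponent of the corresponding prime:
  2^3 = 8
  3^2 = 9
Product = 8 * 9 = 72

72


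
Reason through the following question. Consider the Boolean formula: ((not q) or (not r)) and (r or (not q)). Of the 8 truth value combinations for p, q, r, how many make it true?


Evaluate all 8 assignments for p, q, r:
p=0, q=0, r=0: 1
p=0, q=0, r=1: 1
p=0, q=1, r=0: 0
p=0, q=1, r=1: 0
p=1, q=0, r=0: 1
p=1, q=0, r=1: 1
p=1, q=1, r=0: 0
p=1, q=1, r=1: 0
Satisfying count = 4

4


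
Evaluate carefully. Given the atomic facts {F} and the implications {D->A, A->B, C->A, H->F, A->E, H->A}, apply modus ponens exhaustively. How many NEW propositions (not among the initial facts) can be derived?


Initial facts: {F}
Apply modus ponens to closure:
  (no implication fires)
Final known: {F}
New propositions: {(none)}
Count = 0

0


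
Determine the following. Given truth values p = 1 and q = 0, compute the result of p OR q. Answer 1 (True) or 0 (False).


p = 1, q = 0
Operation: p OR q
Evaluate: 1 OR 0 = 1

1


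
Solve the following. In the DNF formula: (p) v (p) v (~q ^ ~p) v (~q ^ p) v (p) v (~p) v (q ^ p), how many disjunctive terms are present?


A DNF formula is a disjunction of terms (conjunctions).
Terms are separated by v.
Counting the disjuncts: 7 terms.

7


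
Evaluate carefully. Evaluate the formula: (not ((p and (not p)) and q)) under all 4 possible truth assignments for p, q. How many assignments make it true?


Check all 4 assignments:
p=0, q=0: 1
p=0, q=1: 1
p=1, q=0: 1
p=1, q=1: 1
Count of True = 4

4


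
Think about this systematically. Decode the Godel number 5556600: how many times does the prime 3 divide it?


Factorize 5556600 by dividing by 3 repeatedly.
Division steps: 3 divides 5556600 exactly 4 time(s).
Exponent of 3 = 4

4


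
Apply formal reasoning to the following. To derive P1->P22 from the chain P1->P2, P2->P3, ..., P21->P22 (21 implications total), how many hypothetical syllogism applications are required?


With 21 implications in a chain connecting 22 propositions:
P1->P2, P2->P3, ..., P21->P22
Steps needed = (number of implications) - 1 = 21 - 1 = 20

20


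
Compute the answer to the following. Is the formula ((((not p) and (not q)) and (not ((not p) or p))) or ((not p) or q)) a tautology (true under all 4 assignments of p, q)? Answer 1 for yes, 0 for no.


Check all 4 assignments:
p=0, q=0: 1
p=0, q=1: 1
p=1, q=0: 0
p=1, q=1: 1
Satisfying count = 3/4.
Tautology iff count = 4: no.

0


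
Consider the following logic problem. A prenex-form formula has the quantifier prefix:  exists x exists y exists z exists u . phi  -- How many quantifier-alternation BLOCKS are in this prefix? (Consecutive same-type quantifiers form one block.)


Quantifier-type sequence: E E E E  (A=forall, E=exists)
Group into maximal same-type runs:
  Ex4
Number of blocks = 1

1


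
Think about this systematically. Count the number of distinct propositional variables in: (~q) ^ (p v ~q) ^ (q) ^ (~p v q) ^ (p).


Identify each variable that appears in the formula.
Variables found: p, q
Count = 2

2


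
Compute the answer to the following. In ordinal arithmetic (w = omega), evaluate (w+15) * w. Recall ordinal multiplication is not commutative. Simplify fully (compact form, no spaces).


Compute (w+15) * w.
Ordinal * is associative and left-distributive over +, but NOT commutative; for finite n>1, n*w = w but w*n stays w*n.
(w+15) * w = sup{(w+15)*k : k<w} = sup{w*k+15} = w^2 (the +15 tail is absorbed in the limit).
Result = w^2

w^2


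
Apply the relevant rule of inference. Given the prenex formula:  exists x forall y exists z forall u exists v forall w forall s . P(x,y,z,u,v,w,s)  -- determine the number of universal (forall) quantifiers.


Quantifier prefix: exists x forall y exists z forall u exists v forall w forall s
Mark each quantifier type:
  E U E U E U U
Universal count = 4, Existential count = 3
Asked for universal (forall) quantifiers: 4

4


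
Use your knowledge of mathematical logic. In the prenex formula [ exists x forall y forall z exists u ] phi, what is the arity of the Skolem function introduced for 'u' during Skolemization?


Quantifier prefix: exists x forall y forall z exists u
'u' is existentially quantified at position 4.
Universal variables preceding it: y, z
Skolem function arity = 2

2


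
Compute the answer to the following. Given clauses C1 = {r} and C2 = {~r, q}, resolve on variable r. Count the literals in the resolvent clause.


Remove r from C1 and ~r from C2.
C1 remainder: {}
C2 remainder: {q}
Union (resolvent): {q}
Resolvent has 1 literal(s).

1


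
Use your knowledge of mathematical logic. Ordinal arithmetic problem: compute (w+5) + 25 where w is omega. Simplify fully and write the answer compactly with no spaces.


Compute (w+5) + 25.
Ordinal + is associative but NOT commutative; for finite n>0, n + w = w but w + n stays w+n.
By associativity: (w+5) + 25 = w + (5+25) = w+30.
Result = w+30

w+30


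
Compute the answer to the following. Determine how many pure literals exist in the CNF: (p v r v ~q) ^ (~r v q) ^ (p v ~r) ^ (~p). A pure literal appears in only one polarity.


Check each variable for pure literal status:
p: mixed (not pure)
q: mixed (not pure)
r: mixed (not pure)
Pure literal count = 0

0


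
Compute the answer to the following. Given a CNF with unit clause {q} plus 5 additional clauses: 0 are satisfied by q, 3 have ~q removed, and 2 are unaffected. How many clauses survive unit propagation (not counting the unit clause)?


Satisfied (removed): 0
Shortened (remain): 3
Unchanged (remain): 2
Remaining = 3 + 2 = 5

5


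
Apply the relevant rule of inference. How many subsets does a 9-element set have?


The power set of a set with n elements has 2^n elements.
|P(S)| = 2^9 = 512

512


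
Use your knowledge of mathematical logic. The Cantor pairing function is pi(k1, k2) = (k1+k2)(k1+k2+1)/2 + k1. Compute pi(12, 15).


k1 + k2 = 27
(k1+k2)(k1+k2+1)/2 = 27 * 28 / 2 = 378
pi = 378 + 12 = 390

390


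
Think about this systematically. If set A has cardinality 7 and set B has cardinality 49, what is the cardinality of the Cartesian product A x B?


The Cartesian product A x B contains all ordered pairs (a, b).
|A x B| = |A| * |B| = 7 * 49 = 343

343


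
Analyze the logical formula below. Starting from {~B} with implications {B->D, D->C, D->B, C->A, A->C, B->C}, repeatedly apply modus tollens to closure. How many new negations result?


Initial negated facts: {~B}
Apply modus tollens to closure:
  ~B and D->B  =>  ~D
Final negated: {~B, ~D}
New negations: {~D}
Count = 1

1


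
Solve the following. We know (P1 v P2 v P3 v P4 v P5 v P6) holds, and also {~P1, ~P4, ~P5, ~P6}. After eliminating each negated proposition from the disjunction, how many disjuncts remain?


Original disjuncts (6): P1, P2, P3, P4, P5, P6
Negated (eliminate): ~P1, ~P4, ~P5, ~P6
Remaining disjuncts: P2, P3
Count = 6 - 4 = 2

2


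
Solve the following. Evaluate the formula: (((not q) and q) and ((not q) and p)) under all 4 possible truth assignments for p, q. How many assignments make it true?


Check all 4 assignments:
p=0, q=0: 0
p=0, q=1: 0
p=1, q=0: 0
p=1, q=1: 0
Count of True = 0

0


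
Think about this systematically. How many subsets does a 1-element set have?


The power set of a set with n elements has 2^n elements.
|P(S)| = 2^1 = 2

2


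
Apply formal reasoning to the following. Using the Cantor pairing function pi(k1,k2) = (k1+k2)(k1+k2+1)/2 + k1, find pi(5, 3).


k1 + k2 = 8
(k1+k2)(k1+k2+1)/2 = 8 * 9 / 2 = 36
pi = 36 + 5 = 41

41


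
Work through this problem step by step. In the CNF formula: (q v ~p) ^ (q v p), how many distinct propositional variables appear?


Identify each variable that appears in the formula.
Variables found: p, q
Count = 2

2


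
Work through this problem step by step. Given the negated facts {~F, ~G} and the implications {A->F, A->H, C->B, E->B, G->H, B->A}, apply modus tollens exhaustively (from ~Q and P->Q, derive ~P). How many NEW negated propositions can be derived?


Initial negated facts: {~F, ~G}
Apply modus tollens to closure:
  ~F and A->F  =>  ~A
  ~A and B->A  =>  ~B
  ~B and C->B  =>  ~C
  ~B and E->B  =>  ~E
Final negated: {~A, ~B, ~C, ~E, ~F, ~G}
New negations: {~A, ~B, ~C, ~E}
Count = 4

4


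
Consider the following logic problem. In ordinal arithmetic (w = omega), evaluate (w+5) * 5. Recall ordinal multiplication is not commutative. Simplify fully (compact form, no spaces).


Compute (w+5) * 5.
Ordinal * is associative and left-distributive over +, but NOT commutative; for finite n>1, n*w = w but w*n stays w*n.
(w+5) * 5 = (w+5) repeated 5 times. Each intermediate +5 is absorbed by the following w; only the last survives: w*5+5.
Result = w*5+5

w*5+5


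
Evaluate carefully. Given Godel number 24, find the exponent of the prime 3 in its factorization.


Factorize 24 by dividing by 3 repeatedly.
Division steps: 3 divides 24 exactly 1 time(s).
Exponent of 3 = 1

1


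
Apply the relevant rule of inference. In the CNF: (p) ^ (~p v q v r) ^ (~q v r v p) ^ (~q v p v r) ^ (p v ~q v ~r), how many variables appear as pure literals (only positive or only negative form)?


Check each variable for pure literal status:
p: mixed (not pure)
q: mixed (not pure)
r: mixed (not pure)
Pure literal count = 0

0


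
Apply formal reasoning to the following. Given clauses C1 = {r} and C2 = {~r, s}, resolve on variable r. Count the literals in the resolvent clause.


Remove r from C1 and ~r from C2.
C1 remainder: {}
C2 remainder: {s}
Union (resolvent): {s}
Resolvent has 1 literal(s).

1


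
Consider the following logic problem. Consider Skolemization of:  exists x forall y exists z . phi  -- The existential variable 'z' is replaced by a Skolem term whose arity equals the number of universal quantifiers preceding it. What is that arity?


Quantifier prefix: exists x forall y exists z
'z' is existentially quantified at position 3.
Universal variables preceding it: y
Skolem function arity = 1

1


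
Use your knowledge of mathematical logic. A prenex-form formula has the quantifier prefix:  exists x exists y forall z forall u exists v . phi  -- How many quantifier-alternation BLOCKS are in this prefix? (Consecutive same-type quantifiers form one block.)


Quantifier-type sequence: E E A A E  (A=forall, E=exists)
Group into maximal same-type runs:
  Ex2 | Ax2 | Ex1
Number of blocks = 3

3


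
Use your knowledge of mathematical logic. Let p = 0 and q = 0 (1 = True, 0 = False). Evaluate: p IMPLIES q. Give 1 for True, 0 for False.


p = 0, q = 0
Operation: p IMPLIES q
Evaluate: 0 IMPLIES 0 = 1

1


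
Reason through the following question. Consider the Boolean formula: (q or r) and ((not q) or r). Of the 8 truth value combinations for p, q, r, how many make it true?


Evaluate all 8 assignments for p, q, r:
p=0, q=0, r=0: 0
p=0, q=0, r=1: 1
p=0, q=1, r=0: 0
p=0, q=1, r=1: 1
p=1, q=0, r=0: 0
p=1, q=0, r=1: 1
p=1, q=1, r=0: 0
p=1, q=1, r=1: 1
Satisfying count = 4

4


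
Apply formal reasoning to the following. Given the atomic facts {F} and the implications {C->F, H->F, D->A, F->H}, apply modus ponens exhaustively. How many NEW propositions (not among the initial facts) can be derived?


Initial facts: {F}
Apply modus ponens to closure:
  F and F->H  =>  H
Final known: {F, H}
New propositions: {H}
Count = 1

1


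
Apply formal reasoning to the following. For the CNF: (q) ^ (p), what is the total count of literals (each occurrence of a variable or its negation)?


Counting literals in each clause:
Clause 1: 1 literal(s)
Clause 2: 1 literal(s)
Total = 2

2


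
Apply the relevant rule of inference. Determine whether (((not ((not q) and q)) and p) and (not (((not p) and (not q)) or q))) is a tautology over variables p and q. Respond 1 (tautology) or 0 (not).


Check all 4 assignments:
p=0, q=0: 0
p=0, q=1: 0
p=1, q=0: 1
p=1, q=1: 0
Satisfying count = 1/4.
Tautology iff count = 4: no.

0


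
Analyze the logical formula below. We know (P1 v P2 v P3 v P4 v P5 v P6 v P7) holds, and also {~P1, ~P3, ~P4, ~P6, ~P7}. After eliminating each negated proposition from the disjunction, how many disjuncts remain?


Original disjuncts (7): P1, P2, P3, P4, P5, P6, P7
Negated (eliminate): ~P1, ~P3, ~P4, ~P6, ~P7
Remaining disjuncts: P2, P5
Count = 7 - 5 = 2

2


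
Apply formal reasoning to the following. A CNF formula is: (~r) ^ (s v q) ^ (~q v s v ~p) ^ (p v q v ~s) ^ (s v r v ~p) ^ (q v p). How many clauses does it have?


A CNF formula is a conjunction of clauses.
Clauses are separated by ^.
Counting the conjuncts: 6 clauses.

6


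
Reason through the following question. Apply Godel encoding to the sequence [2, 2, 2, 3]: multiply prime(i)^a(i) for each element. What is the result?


Encode each element as an exponent of the corresponding prime:
  2^2 = 4
  3^2 = 9
  5^2 = 25
  7^3 = 343
Product = 4 * 9 * 25 * 343 = 308700

308700


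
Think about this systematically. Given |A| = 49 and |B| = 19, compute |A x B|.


The Cartesian product A x B contains all ordered pairs (a, b).
|A x B| = |A| * |B| = 49 * 19 = 931

931


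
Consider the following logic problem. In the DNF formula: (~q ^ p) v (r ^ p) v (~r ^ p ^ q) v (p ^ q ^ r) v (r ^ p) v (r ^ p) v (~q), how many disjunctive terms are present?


A DNF formula is a disjunction of terms (conjunctions).
Terms are separated by v.
Counting the disjuncts: 7 terms.

7


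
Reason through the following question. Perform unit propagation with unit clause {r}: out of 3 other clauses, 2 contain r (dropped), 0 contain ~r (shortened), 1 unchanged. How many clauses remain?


Satisfied (removed): 2
Shortened (remain): 0
Unchanged (remain): 1
Remaining = 0 + 1 = 1

1


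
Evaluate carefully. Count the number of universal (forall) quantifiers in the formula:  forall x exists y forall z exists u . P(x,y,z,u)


Quantifier prefix: forall x exists y forall z exists u
Mark each quantifier type:
  U E U E
Universal count = 2, Existential count = 2
Asked for universal (forall) quantifiers: 2

2


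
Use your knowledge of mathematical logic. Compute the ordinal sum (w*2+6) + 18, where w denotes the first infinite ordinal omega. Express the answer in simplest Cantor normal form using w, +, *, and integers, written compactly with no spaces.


Compute (w*2+6) + 18.
Ordinal + is associative but NOT commutative; for finite n>0, n + w = w but w + n stays w+n.
By associativity: (w*2+6) + 18 = w*2 + (6+18) = w*2+24.
Result = w*2+24

w*2+24


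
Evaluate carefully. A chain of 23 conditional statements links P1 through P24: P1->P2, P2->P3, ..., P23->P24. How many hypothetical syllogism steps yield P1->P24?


With 23 implications in a chain connecting 24 propositions:
P1->P2, P2->P3, ..., P23->P24
Steps needed = (number of implications) - 1 = 23 - 1 = 22

22


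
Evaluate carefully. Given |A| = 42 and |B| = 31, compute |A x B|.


The Cartesian product A x B contains all ordered pairs (a, b).
|A x B| = |A| * |B| = 42 * 31 = 1302

1302


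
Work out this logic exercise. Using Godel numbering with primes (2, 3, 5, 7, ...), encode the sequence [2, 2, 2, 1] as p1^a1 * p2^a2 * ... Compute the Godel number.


Encode each element as an exponent of the corresponding prime:
  2^2 = 4
  3^2 = 9
  5^2 = 25
  7^1 = 7
Product = 4 * 9 * 25 * 7 = 6300

6300


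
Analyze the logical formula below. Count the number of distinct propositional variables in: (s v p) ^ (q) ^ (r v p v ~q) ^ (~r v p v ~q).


Identify each variable that appears in the formula.
Variables found: p, q, r, s
Count = 4

4


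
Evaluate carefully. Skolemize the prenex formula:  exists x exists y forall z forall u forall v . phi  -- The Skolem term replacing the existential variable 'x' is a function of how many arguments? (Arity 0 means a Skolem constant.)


Quantifier prefix: exists x exists y forall z forall u forall v
'x' is existentially quantified at position 1.
No universal quantifiers precede it.
Skolem function arity = 0 (a Skolem constant)

0


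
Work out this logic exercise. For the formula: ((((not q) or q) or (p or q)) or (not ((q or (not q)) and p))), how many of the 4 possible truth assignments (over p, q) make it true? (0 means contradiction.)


Check all 4 assignments:
p=0, q=0: 1
p=0, q=1: 1
p=1, q=0: 1
p=1, q=1: 1
Count of True = 4

4


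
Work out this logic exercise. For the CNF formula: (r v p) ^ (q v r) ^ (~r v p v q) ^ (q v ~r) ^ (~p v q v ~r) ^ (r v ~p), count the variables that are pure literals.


Check each variable for pure literal status:
p: mixed (not pure)
q: pure positive
r: mixed (not pure)
Pure literal count = 1

1


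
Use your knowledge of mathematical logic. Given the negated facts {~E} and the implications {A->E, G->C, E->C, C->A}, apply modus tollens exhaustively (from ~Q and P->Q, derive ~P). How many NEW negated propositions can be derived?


Initial negated facts: {~E}
Apply modus tollens to closure:
  ~E and A->E  =>  ~A
  ~A and C->A  =>  ~C
  ~C and G->C  =>  ~G
Final negated: {~A, ~C, ~E, ~G}
New negations: {~A, ~C, ~G}
Count = 3

3


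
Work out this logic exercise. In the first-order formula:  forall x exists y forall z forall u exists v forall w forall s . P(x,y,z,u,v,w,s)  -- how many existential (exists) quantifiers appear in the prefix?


Quantifier prefix: forall x exists y forall z forall u exists v forall w forall s
Mark each quantifier type:
  U E U U E U U
Universal count = 5, Existential count = 2
Asked for existential (exists) quantifiers: 2

2


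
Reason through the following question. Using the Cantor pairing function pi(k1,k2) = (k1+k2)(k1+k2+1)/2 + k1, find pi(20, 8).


k1 + k2 = 28
(k1+k2)(k1+k2+1)/2 = 28 * 29 / 2 = 406
pi = 406 + 20 = 426

426


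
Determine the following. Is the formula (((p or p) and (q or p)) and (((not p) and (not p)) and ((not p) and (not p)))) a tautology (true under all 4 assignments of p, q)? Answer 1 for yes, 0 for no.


Check all 4 assignments:
p=0, q=0: 0
p=0, q=1: 0
p=1, q=0: 0
p=1, q=1: 0
Satisfying count = 0/4.
Tautology iff count = 4: no.

0


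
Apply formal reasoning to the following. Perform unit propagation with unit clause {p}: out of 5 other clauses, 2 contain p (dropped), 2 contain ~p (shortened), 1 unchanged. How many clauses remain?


Satisfied (removed): 2
Shortened (remain): 2
Unchanged (remain): 1
Remaining = 2 + 1 = 3

3


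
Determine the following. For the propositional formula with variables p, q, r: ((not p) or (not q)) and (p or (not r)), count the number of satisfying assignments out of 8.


Evaluate all 8 assignments for p, q, r:
p=0, q=0, r=0: 1
p=0, q=0, r=1: 0
p=0, q=1, r=0: 1
p=0, q=1, r=1: 0
p=1, q=0, r=0: 1
p=1, q=0, r=1: 1
p=1, q=1, r=0: 0
p=1, q=1, r=1: 0
Satisfying count = 4

4


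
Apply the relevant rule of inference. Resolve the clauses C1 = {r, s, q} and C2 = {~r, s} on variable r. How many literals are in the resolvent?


Remove r from C1 and ~r from C2.
C1 remainder: {s, q}
C2 remainder: {s}
Union (resolvent): {q, s}
Resolvent has 2 literal(s).

2


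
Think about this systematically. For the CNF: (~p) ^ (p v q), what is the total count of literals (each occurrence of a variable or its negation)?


Counting literals in each clause:
Clause 1: 1 literal(s)
Clause 2: 2 literal(s)
Total = 3

3


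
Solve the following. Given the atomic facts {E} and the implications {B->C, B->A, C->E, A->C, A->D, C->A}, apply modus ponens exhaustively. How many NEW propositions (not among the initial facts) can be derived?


Initial facts: {E}
Apply modus ponens to closure:
  (no implication fires)
Final known: {E}
New propositions: {(none)}
Count = 0

0


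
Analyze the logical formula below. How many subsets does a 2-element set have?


The power set of a set with n elements has 2^n elements.
|P(S)| = 2^2 = 4

4


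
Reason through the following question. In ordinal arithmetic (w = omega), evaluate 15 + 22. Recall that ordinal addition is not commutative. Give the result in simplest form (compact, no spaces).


Compute 15 + 22.
Ordinal + is associative but NOT commutative; for finite n>0, n + w = w but w + n stays w+n.
Both operands finite; ordinal + agrees with natural +: 15 + 22 = 37.
Result = 37

37


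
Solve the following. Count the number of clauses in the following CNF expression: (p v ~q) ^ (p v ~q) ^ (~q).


A CNF formula is a conjunction of clauses.
Clauses are separated by ^.
Counting the conjuncts: 3 clauses.

3


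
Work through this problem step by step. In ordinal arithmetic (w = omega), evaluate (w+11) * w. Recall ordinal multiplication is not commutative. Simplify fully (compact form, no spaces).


Compute (w+11) * w.
Ordinal * is associative and left-distributive over +, but NOT commutative; for finite n>1, n*w = w but w*n stays w*n.
(w+11) * w = sup{(w+11)*k : k<w} = sup{w*k+11} = w^2 (the +11 tail is absorbed in the limit).
Result = w^2

w^2


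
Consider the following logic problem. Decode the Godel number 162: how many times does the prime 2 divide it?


Factorize 162 by dividing by 2 repeatedly.
Division steps: 2 divides 162 exactly 1 time(s).
Exponent of 2 = 1

1


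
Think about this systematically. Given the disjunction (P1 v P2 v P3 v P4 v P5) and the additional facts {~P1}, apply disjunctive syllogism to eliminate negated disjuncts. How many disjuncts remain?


Original disjuncts (5): P1, P2, P3, P4, P5
Negated (eliminate): ~P1
Remaining disjuncts: P2, P3, P4, P5
Count = 5 - 1 = 4

4


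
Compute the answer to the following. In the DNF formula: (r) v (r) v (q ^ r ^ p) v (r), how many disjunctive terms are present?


A DNF formula is a disjunction of terms (conjunctions).
Terms are separated by v.
Counting the disjuncts: 4 terms.

4


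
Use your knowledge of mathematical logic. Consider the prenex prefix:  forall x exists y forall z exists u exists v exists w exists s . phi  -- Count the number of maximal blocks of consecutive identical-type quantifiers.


Quantifier-type sequence: A E A E E E E  (A=forall, E=exists)
Group into maximal same-type runs:
  Ax1 | Ex1 | Ax1 | Ex4
Number of blocks = 4

4


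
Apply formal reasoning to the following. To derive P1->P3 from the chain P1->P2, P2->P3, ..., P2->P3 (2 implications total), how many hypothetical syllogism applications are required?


With 2 implications in a chain connecting 3 propositions:
P1->P2, P2->P3, ..., P2->P3
Steps needed = (number of implications) - 1 = 2 - 1 = 1

1


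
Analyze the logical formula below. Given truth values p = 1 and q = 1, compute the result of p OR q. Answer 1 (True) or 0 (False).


p = 1, q = 1
Operation: p OR q
Evaluate: 1 OR 1 = 1

1


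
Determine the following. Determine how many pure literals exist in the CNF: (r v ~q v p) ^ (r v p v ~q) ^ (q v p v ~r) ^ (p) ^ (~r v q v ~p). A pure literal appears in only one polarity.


Check each variable for pure literal status:
p: mixed (not pure)
q: mixed (not pure)
r: mixed (not pure)
Pure literal count = 0

0


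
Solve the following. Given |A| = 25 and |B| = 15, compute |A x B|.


The Cartesian product A x B contains all ordered pairs (a, b).
|A x B| = |A| * |B| = 25 * 15 = 375

375


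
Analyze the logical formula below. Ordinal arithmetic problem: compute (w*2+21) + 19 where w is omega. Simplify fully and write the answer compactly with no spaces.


Compute (w*2+21) + 19.
Ordinal + is associative but NOT commutative; for finite n>0, n + w = w but w + n stays w+n.
By associativity: (w*2+21) + 19 = w*2 + (21+19) = w*2+40.
Result = w*2+40

w*2+40


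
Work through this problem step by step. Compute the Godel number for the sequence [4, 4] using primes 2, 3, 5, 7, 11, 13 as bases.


Encode each element as an exponent of the corresponding prime:
  2^4 = 16
  3^4 = 81
Product = 16 * 81 = 1296

1296


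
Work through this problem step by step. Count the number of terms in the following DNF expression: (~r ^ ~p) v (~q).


A DNF formula is a disjunction of terms (conjunctions).
Terms are separated by v.
Counting the disjuncts: 2 terms.

2


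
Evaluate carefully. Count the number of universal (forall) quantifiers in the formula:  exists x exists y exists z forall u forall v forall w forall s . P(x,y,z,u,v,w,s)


Quantifier prefix: exists x exists y exists z forall u forall v forall w forall s
Mark each quantifier type:
  E E E U U U U
Universal count = 4, Existential count = 3
Asked for universal (forall) quantifiers: 4

4


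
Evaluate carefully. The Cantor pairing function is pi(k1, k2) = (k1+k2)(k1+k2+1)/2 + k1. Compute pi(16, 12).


k1 + k2 = 28
(k1+k2)(k1+k2+1)/2 = 28 * 29 / 2 = 406
pi = 406 + 16 = 422

422


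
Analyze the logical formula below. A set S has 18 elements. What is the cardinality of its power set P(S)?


The power set of a set with n elements has 2^n elements.
|P(S)| = 2^18 = 262144

262144


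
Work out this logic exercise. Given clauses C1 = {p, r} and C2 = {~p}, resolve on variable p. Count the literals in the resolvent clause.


Remove p from C1 and ~p from C2.
C1 remainder: {r}
C2 remainder: {}
Union (resolvent): {r}
Resolvent has 1 literal(s).

1


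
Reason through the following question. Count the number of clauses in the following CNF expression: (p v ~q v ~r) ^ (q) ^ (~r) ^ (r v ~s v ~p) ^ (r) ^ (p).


A CNF formula is a conjunction of clauses.
Clauses are separated by ^.
Counting the conjuncts: 6 clauses.

6


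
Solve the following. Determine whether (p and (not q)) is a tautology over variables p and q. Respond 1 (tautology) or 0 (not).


Check all 4 assignments:
p=0, q=0: 0
p=0, q=1: 0
p=1, q=0: 1
p=1, q=1: 0
Satisfying count = 1/4.
Tautology iff count = 4: no.

0


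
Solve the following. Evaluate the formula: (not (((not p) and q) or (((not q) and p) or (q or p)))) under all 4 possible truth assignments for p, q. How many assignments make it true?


Check all 4 assignments:
p=0, q=0: 1
p=0, q=1: 0
p=1, q=0: 0
p=1, q=1: 0
Count of True = 1

1


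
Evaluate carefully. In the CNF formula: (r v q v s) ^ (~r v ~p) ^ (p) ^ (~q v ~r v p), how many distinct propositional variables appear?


Identify each variable that appears in the formula.
Variables found: p, q, r, s
Count = 4

4


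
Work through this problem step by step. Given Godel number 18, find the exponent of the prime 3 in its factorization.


Factorize 18 by dividing by 3 repeatedly.
Division steps: 3 divides 18 exactly 2 time(s).
Exponent of 3 = 2

2


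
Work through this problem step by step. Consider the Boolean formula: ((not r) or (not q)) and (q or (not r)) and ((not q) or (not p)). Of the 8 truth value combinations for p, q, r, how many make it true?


Evaluate all 8 assignments for p, q, r:
p=0, q=0, r=0: 1
p=0, q=0, r=1: 0
p=0, q=1, r=0: 1
p=0, q=1, r=1: 0
p=1, q=0, r=0: 1
p=1, q=0, r=1: 0
p=1, q=1, r=0: 0
p=1, q=1, r=1: 0
Satisfying count = 3

3


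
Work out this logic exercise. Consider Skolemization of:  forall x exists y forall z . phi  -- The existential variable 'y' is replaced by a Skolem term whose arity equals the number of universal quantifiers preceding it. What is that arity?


Quantifier prefix: forall x exists y forall z
'y' is existentially quantified at position 2.
Universal variables preceding it: x
Skolem function arity = 1

1


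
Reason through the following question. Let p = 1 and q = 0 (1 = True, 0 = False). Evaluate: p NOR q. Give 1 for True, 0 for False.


p = 1, q = 0
Operation: p NOR q
Evaluate: 1 NOR 0 = 0

0


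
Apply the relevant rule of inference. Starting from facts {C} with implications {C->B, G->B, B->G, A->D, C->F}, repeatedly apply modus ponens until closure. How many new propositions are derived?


Initial facts: {C}
Apply modus ponens to closure:
  C and C->B  =>  B
  B and B->G  =>  G
  C and C->F  =>  F
Final known: {B, C, F, G}
New propositions: {B, F, G}
Count = 3

3


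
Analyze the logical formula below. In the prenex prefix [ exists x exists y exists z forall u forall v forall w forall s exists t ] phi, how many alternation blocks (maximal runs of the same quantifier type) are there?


Quantifier-type sequence: E E E A A A A E  (A=forall, E=exists)
Group into maximal same-type runs:
  Ex3 | Ax4 | Ex1
Number of blocks = 3

3


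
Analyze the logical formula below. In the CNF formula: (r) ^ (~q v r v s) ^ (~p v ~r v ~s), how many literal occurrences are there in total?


Counting literals in each clause:
Clause 1: 1 literal(s)
Clause 2: 3 literal(s)
Clause 3: 3 literal(s)
Total = 7

7


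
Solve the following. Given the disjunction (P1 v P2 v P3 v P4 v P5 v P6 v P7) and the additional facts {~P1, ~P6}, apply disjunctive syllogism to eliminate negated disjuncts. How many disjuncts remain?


Original disjuncts (7): P1, P2, P3, P4, P5, P6, P7
Negated (eliminate): ~P1, ~P6
Remaining disjuncts: P2, P3, P4, P5, P7
Count = 7 - 2 = 5

5


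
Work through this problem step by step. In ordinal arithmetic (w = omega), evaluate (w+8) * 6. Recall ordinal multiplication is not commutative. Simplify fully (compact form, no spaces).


Compute (w+8) * 6.
Ordinal * is associative and left-distributive over +, but NOT commutative; for finite n>1, n*w = w but w*n stays w*n.
(w+8) * 6 = (w+8) repeated 6 times. Each intermediate +8 is absorbed by the following w; only the last survives: w*6+8.
Result = w*6+8

w*6+8


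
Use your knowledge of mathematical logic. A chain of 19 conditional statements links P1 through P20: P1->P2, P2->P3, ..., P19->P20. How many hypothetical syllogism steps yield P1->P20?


With 19 implications in a chain connecting 20 propositions:
P1->P2, P2->P3, ..., P19->P20
Steps needed = (number of implications) - 1 = 19 - 1 = 18

18


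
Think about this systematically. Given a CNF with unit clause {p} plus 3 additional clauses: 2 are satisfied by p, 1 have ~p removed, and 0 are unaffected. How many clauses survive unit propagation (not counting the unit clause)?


Satisfied (removed): 2
Shortened (remain): 1
Unchanged (remain): 0
Remaining = 1 + 0 = 1

1
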